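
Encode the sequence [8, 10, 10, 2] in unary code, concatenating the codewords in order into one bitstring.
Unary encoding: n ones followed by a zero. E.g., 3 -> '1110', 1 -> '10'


Encode each number as n ones followed by a terminating 0:
  8 -> 111111110 (9 bits)
  10 -> 11111111110 (11 bits)
  10 -> 11111111110 (11 bits)
  2 -> 110 (3 bits)
Total length = 9 + 11 + 11 + 3 = 34 bits.

Unary([8, 10, 10, 2]) = 1111111101111111111011111111110110 (34 bits)


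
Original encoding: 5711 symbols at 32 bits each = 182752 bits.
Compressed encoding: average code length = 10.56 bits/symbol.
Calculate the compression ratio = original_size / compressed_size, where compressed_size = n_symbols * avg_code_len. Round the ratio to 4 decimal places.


original_size = n_symbols * orig_bits = 5711 * 32 = 182752 bits
compressed_size = n_symbols * avg_code_len = 5711 * 10.56 = 60308.16 bits
ratio = original_size / compressed_size = 182752 / 60308.16 = 3.0303

Compression ratio = 3.0303


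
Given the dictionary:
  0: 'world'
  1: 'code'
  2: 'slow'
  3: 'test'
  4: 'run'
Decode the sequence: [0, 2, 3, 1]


Look up each index in the dictionary:
  0 -> 'world'
  2 -> 'slow'
  3 -> 'test'
  1 -> 'code'

Decoded: "world slow test code"


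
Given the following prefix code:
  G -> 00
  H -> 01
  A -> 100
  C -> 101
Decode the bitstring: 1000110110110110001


Decoding step by step:
Bits 100 -> A
Bits 01 -> H
Bits 101 -> C
Bits 101 -> C
Bits 101 -> C
Bits 100 -> A
Bits 01 -> H


Decoded message: AHCCCAH


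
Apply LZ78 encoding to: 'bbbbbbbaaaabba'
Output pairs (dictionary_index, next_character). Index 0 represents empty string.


LZ78 encoding steps:
Dictionary: {0: ''}
Step 1: w='' (idx 0), next='b' -> output (0, 'b'), add 'b' as idx 1
Step 2: w='b' (idx 1), next='b' -> output (1, 'b'), add 'bb' as idx 2
Step 3: w='bb' (idx 2), next='b' -> output (2, 'b'), add 'bbb' as idx 3
Step 4: w='b' (idx 1), next='a' -> output (1, 'a'), add 'ba' as idx 4
Step 5: w='' (idx 0), next='a' -> output (0, 'a'), add 'a' as idx 5
Step 6: w='a' (idx 5), next='a' -> output (5, 'a'), add 'aa' as idx 6
Step 7: w='bb' (idx 2), next='a' -> output (2, 'a'), add 'bba' as idx 7


Encoded: [(0, 'b'), (1, 'b'), (2, 'b'), (1, 'a'), (0, 'a'), (5, 'a'), (2, 'a')]


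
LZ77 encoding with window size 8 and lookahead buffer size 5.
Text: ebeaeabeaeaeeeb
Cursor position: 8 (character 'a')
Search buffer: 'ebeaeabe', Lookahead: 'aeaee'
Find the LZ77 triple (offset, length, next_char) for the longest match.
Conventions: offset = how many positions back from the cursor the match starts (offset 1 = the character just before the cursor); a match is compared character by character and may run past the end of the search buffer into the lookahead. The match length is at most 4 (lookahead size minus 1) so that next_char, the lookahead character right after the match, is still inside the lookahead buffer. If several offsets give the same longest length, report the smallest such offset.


Try each offset into the search buffer:
  offset=1 (pos 7, char 'e'): match length 0
  offset=2 (pos 6, char 'b'): match length 0
  offset=3 (pos 5, char 'a'): match length 1
  offset=4 (pos 4, char 'e'): match length 0
  offset=5 (pos 3, char 'a'): match length 3
  offset=6 (pos 2, char 'e'): match length 0
  offset=7 (pos 1, char 'b'): match length 0
  offset=8 (pos 0, char 'e'): match length 0
Longest match has length 3 at offset 5.
next_char = character at position 8 + 3 = 11 -> 'e'

Best match: offset=5, length=3 (matching 'aea' starting at position 3)
LZ77 triple: (5, 3, 'e')


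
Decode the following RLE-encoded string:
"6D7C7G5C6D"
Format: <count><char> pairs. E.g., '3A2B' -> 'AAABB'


Expanding each <count><char> pair:
  6D -> 'DDDDDD'
  7C -> 'CCCCCCC'
  7G -> 'GGGGGGG'
  5C -> 'CCCCC'
  6D -> 'DDDDDD'

Decoded = DDDDDDCCCCCCCGGGGGGGCCCCCDDDDDD


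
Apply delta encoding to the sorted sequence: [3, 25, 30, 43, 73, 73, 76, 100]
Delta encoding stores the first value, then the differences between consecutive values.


First value: 3
Deltas:
  25 - 3 = 22
  30 - 25 = 5
  43 - 30 = 13
  73 - 43 = 30
  73 - 73 = 0
  76 - 73 = 3
  100 - 76 = 24


Delta encoded: [3, 22, 5, 13, 30, 0, 3, 24]


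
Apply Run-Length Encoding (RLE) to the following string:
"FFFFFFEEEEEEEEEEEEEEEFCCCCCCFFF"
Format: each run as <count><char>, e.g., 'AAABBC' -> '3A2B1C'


Scanning runs left to right:
  i=0: run of 'F' x 6 -> '6F'
  i=6: run of 'E' x 15 -> '15E'
  i=21: run of 'F' x 1 -> '1F'
  i=22: run of 'C' x 6 -> '6C'
  i=28: run of 'F' x 3 -> '3F'

RLE = 6F15E1F6C3F


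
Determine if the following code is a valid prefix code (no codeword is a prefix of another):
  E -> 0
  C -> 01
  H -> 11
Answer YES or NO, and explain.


Checking each pair (does one codeword prefix another?):
  E='0' vs C='01': prefix -- VIOLATION

NO -- this is NOT a valid prefix code. E (0) is a prefix of C (01).


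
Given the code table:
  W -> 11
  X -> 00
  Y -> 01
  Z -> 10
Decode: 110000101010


Decoding:
11 -> W
00 -> X
00 -> X
10 -> Z
10 -> Z
10 -> Z


Result: WXXZZZ


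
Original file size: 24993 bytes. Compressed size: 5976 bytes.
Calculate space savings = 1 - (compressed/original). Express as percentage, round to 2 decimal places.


ratio = compressed/original = 5976/24993 = 0.239107
savings = 1 - ratio = 1 - 0.239107 = 0.760893
as a percentage: 0.760893 * 100 = 76.09%

Space savings = 1 - 5976/24993 = 76.09%


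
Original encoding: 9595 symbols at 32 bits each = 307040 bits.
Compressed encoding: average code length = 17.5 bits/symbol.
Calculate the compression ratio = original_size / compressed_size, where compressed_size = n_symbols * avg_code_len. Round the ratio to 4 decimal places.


original_size = n_symbols * orig_bits = 9595 * 32 = 307040 bits
compressed_size = n_symbols * avg_code_len = 9595 * 17.5 = 167912.5 bits
ratio = original_size / compressed_size = 307040 / 167912.5 = 1.8286

Compression ratio = 1.8286


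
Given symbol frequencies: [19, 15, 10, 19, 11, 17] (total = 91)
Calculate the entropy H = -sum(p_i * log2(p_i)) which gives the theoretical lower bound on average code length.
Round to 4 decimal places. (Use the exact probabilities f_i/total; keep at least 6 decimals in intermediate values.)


Per-symbol terms -p_i * log2(p_i) with p_i = f_i/91:
  p = 19/91 = 0.208791: log2(p) = -2.259867, -p*log2(p) = 0.471840
  p = 15/91 = 0.164835: log2(p) = -2.600904, -p*log2(p) = 0.428720
  p = 10/91 = 0.109890: log2(p) = -3.185867, -p*log2(p) = 0.350095
  p = 19/91 = 0.208791: log2(p) = -2.259867, -p*log2(p) = 0.471840
  p = 11/91 = 0.120879: log2(p) = -3.048363, -p*log2(p) = 0.368483
  p = 17/91 = 0.186813: log2(p) = -2.420332, -p*log2(p) = 0.452150
H = 0.471840 + 0.428720 + 0.350095 + 0.471840 + 0.368483 + 0.452150 = 2.543128

H = 2.5431 bits/symbol


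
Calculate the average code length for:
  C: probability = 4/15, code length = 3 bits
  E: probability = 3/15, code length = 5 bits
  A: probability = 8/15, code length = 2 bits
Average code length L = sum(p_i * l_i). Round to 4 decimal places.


Weighted contributions p_i * l_i:
  C: (4/15) * 3 = 12/15
  E: (3/15) * 5 = 15/15
  A: (8/15) * 2 = 16/15
Sum = (12 + 15 + 16)/15 = 43/15

L = 43/15 = 2.8667 bits/symbol


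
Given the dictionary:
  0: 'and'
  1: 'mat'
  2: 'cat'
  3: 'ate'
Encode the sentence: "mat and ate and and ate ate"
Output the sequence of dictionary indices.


Look up each word in the dictionary:
  'mat' -> 1
  'and' -> 0
  'ate' -> 3
  'and' -> 0
  'and' -> 0
  'ate' -> 3
  'ate' -> 3

Encoded: [1, 0, 3, 0, 0, 3, 3]


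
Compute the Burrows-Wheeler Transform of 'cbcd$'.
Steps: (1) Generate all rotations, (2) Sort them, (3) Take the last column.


Rotations (sorted):
  0: $cbcd -> last char: d
  1: bcd$c -> last char: c
  2: cbcd$ -> last char: $
  3: cd$cb -> last char: b
  4: d$cbc -> last char: c


BWT = dc$bc


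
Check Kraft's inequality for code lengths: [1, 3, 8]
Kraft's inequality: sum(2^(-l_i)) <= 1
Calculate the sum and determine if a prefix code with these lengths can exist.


Sum = 2^(-1) + 2^(-3) + 2^(-8)
    = 0.5 + 0.125 + 0.00390625
    = 161/256 = 0.62890625
Since 0.62890625 <= 1, Kraft's inequality IS satisfied.
A prefix code with these lengths CAN exist.

Kraft sum = 0.62890625. Satisfied.


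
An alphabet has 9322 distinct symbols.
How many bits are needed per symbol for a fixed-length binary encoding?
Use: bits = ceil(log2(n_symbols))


log2(9322) = 13.1864
Bracket: 2^13 = 8192 < 9322 <= 2^14 = 16384
So ceil(log2(9322)) = 14

bits = ceil(log2(9322)) = ceil(13.1864) = 14 bits


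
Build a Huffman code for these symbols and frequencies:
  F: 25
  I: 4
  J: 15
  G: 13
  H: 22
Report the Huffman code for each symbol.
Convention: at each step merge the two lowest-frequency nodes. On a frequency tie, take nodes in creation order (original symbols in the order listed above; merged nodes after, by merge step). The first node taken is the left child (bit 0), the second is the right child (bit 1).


Huffman tree construction:
Step 1: Merge I(4) + G(13) = 17
Step 2: Merge J(15) + (I+G)(17) = 32
Step 3: Merge H(22) + F(25) = 47
Step 4: Merge (J+(I+G))(32) + (H+F)(47) = 79
Read each symbol's code off the tree from the root (left child = 0, right child = 1).

Codes:
  F: 11 (length 2)
  I: 010 (length 3)
  J: 00 (length 2)
  G: 011 (length 3)
  H: 10 (length 2)
Average code length: 175/79 = 2.2152 bits/symbol


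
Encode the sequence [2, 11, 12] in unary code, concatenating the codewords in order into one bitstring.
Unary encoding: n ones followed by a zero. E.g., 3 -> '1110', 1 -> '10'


Encode each number as n ones followed by a terminating 0:
  2 -> 110 (3 bits)
  11 -> 111111111110 (12 bits)
  12 -> 1111111111110 (13 bits)
Total length = 3 + 12 + 13 = 28 bits.

Unary([2, 11, 12]) = 1101111111111101111111111110 (28 bits)


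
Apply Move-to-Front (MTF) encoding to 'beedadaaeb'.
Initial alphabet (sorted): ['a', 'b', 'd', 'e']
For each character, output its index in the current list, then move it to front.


MTF encoding:
'b': index 1 in ['a', 'b', 'd', 'e'] -> ['b', 'a', 'd', 'e']
'e': index 3 in ['b', 'a', 'd', 'e'] -> ['e', 'b', 'a', 'd']
'e': index 0 in ['e', 'b', 'a', 'd'] -> ['e', 'b', 'a', 'd']
'd': index 3 in ['e', 'b', 'a', 'd'] -> ['d', 'e', 'b', 'a']
'a': index 3 in ['d', 'e', 'b', 'a'] -> ['a', 'd', 'e', 'b']
'd': index 1 in ['a', 'd', 'e', 'b'] -> ['d', 'a', 'e', 'b']
'a': index 1 in ['d', 'a', 'e', 'b'] -> ['a', 'd', 'e', 'b']
'a': index 0 in ['a', 'd', 'e', 'b'] -> ['a', 'd', 'e', 'b']
'e': index 2 in ['a', 'd', 'e', 'b'] -> ['e', 'a', 'd', 'b']
'b': index 3 in ['e', 'a', 'd', 'b'] -> ['b', 'e', 'a', 'd']


Output: [1, 3, 0, 3, 3, 1, 1, 0, 2, 3]


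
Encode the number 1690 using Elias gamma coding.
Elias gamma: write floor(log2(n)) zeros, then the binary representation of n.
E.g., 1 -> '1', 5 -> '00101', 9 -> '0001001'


num_bits = floor(log2(1690)) + 1 = 11
leading_zeros = num_bits - 1 = 10
binary(1690) = 11010011010

Elias gamma(1690) = '0000000000' + '11010011010' = 000000000011010011010 (21 bits)


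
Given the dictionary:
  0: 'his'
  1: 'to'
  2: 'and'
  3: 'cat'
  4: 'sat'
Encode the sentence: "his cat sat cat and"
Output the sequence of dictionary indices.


Look up each word in the dictionary:
  'his' -> 0
  'cat' -> 3
  'sat' -> 4
  'cat' -> 3
  'and' -> 2

Encoded: [0, 3, 4, 3, 2]


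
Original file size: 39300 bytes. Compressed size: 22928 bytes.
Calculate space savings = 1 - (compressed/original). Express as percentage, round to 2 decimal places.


ratio = compressed/original = 22928/39300 = 0.58341
savings = 1 - ratio = 1 - 0.58341 = 0.41659
as a percentage: 0.41659 * 100 = 41.66%

Space savings = 1 - 22928/39300 = 41.66%


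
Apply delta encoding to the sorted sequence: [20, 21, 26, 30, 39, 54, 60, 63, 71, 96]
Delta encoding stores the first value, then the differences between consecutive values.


First value: 20
Deltas:
  21 - 20 = 1
  26 - 21 = 5
  30 - 26 = 4
  39 - 30 = 9
  54 - 39 = 15
  60 - 54 = 6
  63 - 60 = 3
  71 - 63 = 8
  96 - 71 = 25


Delta encoded: [20, 1, 5, 4, 9, 15, 6, 3, 8, 25]


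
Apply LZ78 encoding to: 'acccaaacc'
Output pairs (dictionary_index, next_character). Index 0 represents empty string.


LZ78 encoding steps:
Dictionary: {0: ''}
Step 1: w='' (idx 0), next='a' -> output (0, 'a'), add 'a' as idx 1
Step 2: w='' (idx 0), next='c' -> output (0, 'c'), add 'c' as idx 2
Step 3: w='c' (idx 2), next='c' -> output (2, 'c'), add 'cc' as idx 3
Step 4: w='a' (idx 1), next='a' -> output (1, 'a'), add 'aa' as idx 4
Step 5: w='a' (idx 1), next='c' -> output (1, 'c'), add 'ac' as idx 5
Step 6: w='c' (idx 2), end of input -> output (2, '')


Encoded: [(0, 'a'), (0, 'c'), (2, 'c'), (1, 'a'), (1, 'c'), (2, '')]


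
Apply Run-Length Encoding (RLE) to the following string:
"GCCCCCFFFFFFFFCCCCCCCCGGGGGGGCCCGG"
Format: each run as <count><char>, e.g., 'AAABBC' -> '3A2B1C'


Scanning runs left to right:
  i=0: run of 'G' x 1 -> '1G'
  i=1: run of 'C' x 5 -> '5C'
  i=6: run of 'F' x 8 -> '8F'
  i=14: run of 'C' x 8 -> '8C'
  i=22: run of 'G' x 7 -> '7G'
  i=29: run of 'C' x 3 -> '3C'
  i=32: run of 'G' x 2 -> '2G'

RLE = 1G5C8F8C7G3C2G


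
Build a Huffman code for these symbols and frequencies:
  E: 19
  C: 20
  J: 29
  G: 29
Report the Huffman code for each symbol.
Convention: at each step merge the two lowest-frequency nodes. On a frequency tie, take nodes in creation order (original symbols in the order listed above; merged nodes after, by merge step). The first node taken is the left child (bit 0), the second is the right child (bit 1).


Huffman tree construction:
Step 1: Merge E(19) + C(20) = 39
Step 2: Merge J(29) + G(29) = 58
Step 3: Merge (E+C)(39) + (J+G)(58) = 97
Read each symbol's code off the tree from the root (left child = 0, right child = 1).

Codes:
  E: 00 (length 2)
  C: 01 (length 2)
  J: 10 (length 2)
  G: 11 (length 2)
Average code length: 194/97 = 2.0000 bits/symbol


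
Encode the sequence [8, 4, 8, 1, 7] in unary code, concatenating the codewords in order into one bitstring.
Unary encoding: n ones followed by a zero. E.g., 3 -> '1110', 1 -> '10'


Encode each number as n ones followed by a terminating 0:
  8 -> 111111110 (9 bits)
  4 -> 11110 (5 bits)
  8 -> 111111110 (9 bits)
  1 -> 10 (2 bits)
  7 -> 11111110 (8 bits)
Total length = 9 + 5 + 9 + 2 + 8 = 33 bits.

Unary([8, 4, 8, 1, 7]) = 111111110111101111111101011111110 (33 bits)


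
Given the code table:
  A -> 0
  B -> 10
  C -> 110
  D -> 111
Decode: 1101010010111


Decoding:
110 -> C
10 -> B
10 -> B
0 -> A
10 -> B
111 -> D


Result: CBBABD


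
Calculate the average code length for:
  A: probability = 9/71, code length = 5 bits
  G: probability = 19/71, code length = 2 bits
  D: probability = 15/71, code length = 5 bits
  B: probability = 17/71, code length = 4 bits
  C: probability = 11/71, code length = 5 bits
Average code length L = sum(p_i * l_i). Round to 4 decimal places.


Weighted contributions p_i * l_i:
  A: (9/71) * 5 = 45/71
  G: (19/71) * 2 = 38/71
  D: (15/71) * 5 = 75/71
  B: (17/71) * 4 = 68/71
  C: (11/71) * 5 = 55/71
Sum = (45 + 38 + 75 + 68 + 55)/71 = 281/71

L = 281/71 = 3.9577 bits/symbol


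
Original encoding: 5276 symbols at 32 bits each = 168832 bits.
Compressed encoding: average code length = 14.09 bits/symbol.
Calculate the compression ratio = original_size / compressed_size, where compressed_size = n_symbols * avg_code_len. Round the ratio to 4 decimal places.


original_size = n_symbols * orig_bits = 5276 * 32 = 168832 bits
compressed_size = n_symbols * avg_code_len = 5276 * 14.09 = 74338.84 bits
ratio = original_size / compressed_size = 168832 / 74338.84 = 2.2711

Compression ratio = 2.2711


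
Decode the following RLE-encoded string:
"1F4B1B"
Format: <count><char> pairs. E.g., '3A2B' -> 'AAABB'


Expanding each <count><char> pair:
  1F -> 'F'
  4B -> 'BBBB'
  1B -> 'B'

Decoded = FBBBBB


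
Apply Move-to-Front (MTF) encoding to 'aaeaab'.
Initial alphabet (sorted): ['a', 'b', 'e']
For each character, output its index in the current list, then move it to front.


MTF encoding:
'a': index 0 in ['a', 'b', 'e'] -> ['a', 'b', 'e']
'a': index 0 in ['a', 'b', 'e'] -> ['a', 'b', 'e']
'e': index 2 in ['a', 'b', 'e'] -> ['e', 'a', 'b']
'a': index 1 in ['e', 'a', 'b'] -> ['a', 'e', 'b']
'a': index 0 in ['a', 'e', 'b'] -> ['a', 'e', 'b']
'b': index 2 in ['a', 'e', 'b'] -> ['b', 'a', 'e']


Output: [0, 0, 2, 1, 0, 2]


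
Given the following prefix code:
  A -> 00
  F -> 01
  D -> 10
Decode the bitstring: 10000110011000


Decoding step by step:
Bits 10 -> D
Bits 00 -> A
Bits 01 -> F
Bits 10 -> D
Bits 01 -> F
Bits 10 -> D
Bits 00 -> A


Decoded message: DAFDFDA


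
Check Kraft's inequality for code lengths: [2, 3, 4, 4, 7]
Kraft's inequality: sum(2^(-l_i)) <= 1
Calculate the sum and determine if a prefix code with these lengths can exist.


Sum = 2^(-2) + 2^(-3) + 2^(-4) + 2^(-4) + 2^(-7)
    = 0.25 + 0.125 + 0.0625 + 0.0625 + 0.0078125
    = 65/128 = 0.5078125
Since 0.5078125 <= 1, Kraft's inequality IS satisfied.
A prefix code with these lengths CAN exist.

Kraft sum = 0.5078125. Satisfied.


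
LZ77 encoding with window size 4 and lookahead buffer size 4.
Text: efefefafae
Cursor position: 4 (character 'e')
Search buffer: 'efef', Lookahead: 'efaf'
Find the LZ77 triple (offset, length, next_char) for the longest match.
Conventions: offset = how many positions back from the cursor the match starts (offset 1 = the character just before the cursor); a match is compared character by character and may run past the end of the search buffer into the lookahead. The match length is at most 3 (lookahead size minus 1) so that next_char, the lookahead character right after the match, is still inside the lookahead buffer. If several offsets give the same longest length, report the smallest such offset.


Try each offset into the search buffer:
  offset=1 (pos 3, char 'f'): match length 0
  offset=2 (pos 2, char 'e'): match length 2
  offset=3 (pos 1, char 'f'): match length 0
  offset=4 (pos 0, char 'e'): match length 2
Longest match has length 2, found at offsets 2, 4; take the smallest, offset 2.
next_char = character at position 4 + 2 = 6 -> 'a'

Best match: offset=2, length=2 (matching 'ef' starting at position 2)
LZ77 triple: (2, 2, 'a')


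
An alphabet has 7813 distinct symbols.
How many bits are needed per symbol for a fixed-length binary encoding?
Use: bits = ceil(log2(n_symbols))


log2(7813) = 12.9317
Bracket: 2^12 = 4096 < 7813 <= 2^13 = 8192
So ceil(log2(7813)) = 13

bits = ceil(log2(7813)) = ceil(12.9317) = 13 bits


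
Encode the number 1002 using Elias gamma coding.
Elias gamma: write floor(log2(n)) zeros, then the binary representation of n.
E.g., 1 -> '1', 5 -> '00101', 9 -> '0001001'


num_bits = floor(log2(1002)) + 1 = 10
leading_zeros = num_bits - 1 = 9
binary(1002) = 1111101010

Elias gamma(1002) = '000000000' + '1111101010' = 0000000001111101010 (19 bits)


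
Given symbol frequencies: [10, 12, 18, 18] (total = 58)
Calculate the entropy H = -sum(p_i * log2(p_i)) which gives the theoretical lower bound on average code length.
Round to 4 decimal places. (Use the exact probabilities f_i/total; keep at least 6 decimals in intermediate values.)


Per-symbol terms -p_i * log2(p_i) with p_i = f_i/58:
  p = 10/58 = 0.172414: log2(p) = -2.536053, -p*log2(p) = 0.437251
  p = 12/58 = 0.206897: log2(p) = -2.273018, -p*log2(p) = 0.470280
  p = 18/58 = 0.310345: log2(p) = -1.688056, -p*log2(p) = 0.523879
  p = 18/58 = 0.310345: log2(p) = -1.688056, -p*log2(p) = 0.523879
H = 0.437251 + 0.470280 + 0.523879 + 0.523879 = 1.955289

H = 1.9553 bits/symbol


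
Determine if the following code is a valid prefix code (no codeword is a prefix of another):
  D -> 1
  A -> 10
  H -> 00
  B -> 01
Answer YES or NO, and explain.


Checking each pair (does one codeword prefix another?):
  D='1' vs A='10': prefix -- VIOLATION

NO -- this is NOT a valid prefix code. D (1) is a prefix of A (10).


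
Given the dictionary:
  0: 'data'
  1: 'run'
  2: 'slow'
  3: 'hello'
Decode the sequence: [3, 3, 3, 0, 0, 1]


Look up each index in the dictionary:
  3 -> 'hello'
  3 -> 'hello'
  3 -> 'hello'
  0 -> 'data'
  0 -> 'data'
  1 -> 'run'

Decoded: "hello hello hello data data run"


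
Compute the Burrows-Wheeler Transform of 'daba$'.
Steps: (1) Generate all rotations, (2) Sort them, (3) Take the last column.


Rotations (sorted):
  0: $daba -> last char: a
  1: a$dab -> last char: b
  2: aba$d -> last char: d
  3: ba$da -> last char: a
  4: daba$ -> last char: $


BWT = abda$


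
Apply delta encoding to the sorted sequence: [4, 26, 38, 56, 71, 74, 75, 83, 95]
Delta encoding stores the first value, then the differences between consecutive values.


First value: 4
Deltas:
  26 - 4 = 22
  38 - 26 = 12
  56 - 38 = 18
  71 - 56 = 15
  74 - 71 = 3
  75 - 74 = 1
  83 - 75 = 8
  95 - 83 = 12


Delta encoded: [4, 22, 12, 18, 15, 3, 1, 8, 12]


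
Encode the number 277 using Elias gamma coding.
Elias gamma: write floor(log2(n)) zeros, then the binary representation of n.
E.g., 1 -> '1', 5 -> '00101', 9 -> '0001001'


num_bits = floor(log2(277)) + 1 = 9
leading_zeros = num_bits - 1 = 8
binary(277) = 100010101

Elias gamma(277) = '00000000' + '100010101' = 00000000100010101 (17 bits)


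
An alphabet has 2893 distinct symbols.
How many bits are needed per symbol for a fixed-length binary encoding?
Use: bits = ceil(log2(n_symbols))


log2(2893) = 11.4984
Bracket: 2^11 = 2048 < 2893 <= 2^12 = 4096
So ceil(log2(2893)) = 12

bits = ceil(log2(2893)) = ceil(11.4984) = 12 bits


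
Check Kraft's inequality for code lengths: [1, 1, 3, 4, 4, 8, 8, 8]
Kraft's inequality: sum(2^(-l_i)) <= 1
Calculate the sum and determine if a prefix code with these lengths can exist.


Sum = 2^(-1) + 2^(-1) + 2^(-3) + 2^(-4) + 2^(-4) + 2^(-8) + 2^(-8) + 2^(-8)
    = 0.5 + 0.5 + 0.125 + 0.0625 + 0.0625 + 0.00390625 + 0.00390625 + 0.00390625
    = 323/256 = 1.26171875
Since 1.26171875 > 1, Kraft's inequality is NOT satisfied.
A prefix code with these lengths CANNOT exist.

Kraft sum = 1.26171875. Not satisfied.


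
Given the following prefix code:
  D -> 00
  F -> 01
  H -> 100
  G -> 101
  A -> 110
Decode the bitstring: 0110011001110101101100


Decoding step by step:
Bits 01 -> F
Bits 100 -> H
Bits 110 -> A
Bits 01 -> F
Bits 110 -> A
Bits 101 -> G
Bits 101 -> G
Bits 100 -> H


Decoded message: FHAFAGGH


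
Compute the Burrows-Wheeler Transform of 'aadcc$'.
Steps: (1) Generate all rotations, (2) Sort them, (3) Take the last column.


Rotations (sorted):
  0: $aadcc -> last char: c
  1: aadcc$ -> last char: $
  2: adcc$a -> last char: a
  3: c$aadc -> last char: c
  4: cc$aad -> last char: d
  5: dcc$aa -> last char: a


BWT = c$acda


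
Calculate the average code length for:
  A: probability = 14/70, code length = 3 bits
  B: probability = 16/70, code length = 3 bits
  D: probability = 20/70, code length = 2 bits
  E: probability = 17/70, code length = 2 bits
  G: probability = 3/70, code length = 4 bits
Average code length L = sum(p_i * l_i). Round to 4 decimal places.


Weighted contributions p_i * l_i:
  A: (14/70) * 3 = 42/70
  B: (16/70) * 3 = 48/70
  D: (20/70) * 2 = 40/70
  E: (17/70) * 2 = 34/70
  G: (3/70) * 4 = 12/70
Sum = (42 + 48 + 40 + 34 + 12)/70 = 176/70

L = 176/70 = 2.5143 bits/symbol


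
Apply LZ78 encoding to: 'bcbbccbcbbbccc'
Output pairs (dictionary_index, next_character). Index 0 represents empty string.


LZ78 encoding steps:
Dictionary: {0: ''}
Step 1: w='' (idx 0), next='b' -> output (0, 'b'), add 'b' as idx 1
Step 2: w='' (idx 0), next='c' -> output (0, 'c'), add 'c' as idx 2
Step 3: w='b' (idx 1), next='b' -> output (1, 'b'), add 'bb' as idx 3
Step 4: w='c' (idx 2), next='c' -> output (2, 'c'), add 'cc' as idx 4
Step 5: w='b' (idx 1), next='c' -> output (1, 'c'), add 'bc' as idx 5
Step 6: w='bb' (idx 3), next='b' -> output (3, 'b'), add 'bbb' as idx 6
Step 7: w='cc' (idx 4), next='c' -> output (4, 'c'), add 'ccc' as idx 7


Encoded: [(0, 'b'), (0, 'c'), (1, 'b'), (2, 'c'), (1, 'c'), (3, 'b'), (4, 'c')]


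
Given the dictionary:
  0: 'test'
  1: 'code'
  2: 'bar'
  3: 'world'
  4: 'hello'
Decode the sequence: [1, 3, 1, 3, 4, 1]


Look up each index in the dictionary:
  1 -> 'code'
  3 -> 'world'
  1 -> 'code'
  3 -> 'world'
  4 -> 'hello'
  1 -> 'code'

Decoded: "code world code world hello code"


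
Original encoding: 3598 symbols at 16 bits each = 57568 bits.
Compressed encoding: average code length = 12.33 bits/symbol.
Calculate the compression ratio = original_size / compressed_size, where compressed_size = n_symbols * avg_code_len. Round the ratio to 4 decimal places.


original_size = n_symbols * orig_bits = 3598 * 16 = 57568 bits
compressed_size = n_symbols * avg_code_len = 3598 * 12.33 = 44363.34 bits
ratio = original_size / compressed_size = 57568 / 44363.34 = 1.2976

Compression ratio = 1.2976


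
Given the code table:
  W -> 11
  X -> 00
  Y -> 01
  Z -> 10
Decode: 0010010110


Decoding:
00 -> X
10 -> Z
01 -> Y
01 -> Y
10 -> Z


Result: XZYYZ


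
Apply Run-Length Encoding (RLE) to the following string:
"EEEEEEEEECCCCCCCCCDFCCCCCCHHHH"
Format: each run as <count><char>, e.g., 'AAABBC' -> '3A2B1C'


Scanning runs left to right:
  i=0: run of 'E' x 9 -> '9E'
  i=9: run of 'C' x 9 -> '9C'
  i=18: run of 'D' x 1 -> '1D'
  i=19: run of 'F' x 1 -> '1F'
  i=20: run of 'C' x 6 -> '6C'
  i=26: run of 'H' x 4 -> '4H'

RLE = 9E9C1D1F6C4H


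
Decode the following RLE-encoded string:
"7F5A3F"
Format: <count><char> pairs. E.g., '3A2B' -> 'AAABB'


Expanding each <count><char> pair:
  7F -> 'FFFFFFF'
  5A -> 'AAAAA'
  3F -> 'FFF'

Decoded = FFFFFFFAAAAAFFF


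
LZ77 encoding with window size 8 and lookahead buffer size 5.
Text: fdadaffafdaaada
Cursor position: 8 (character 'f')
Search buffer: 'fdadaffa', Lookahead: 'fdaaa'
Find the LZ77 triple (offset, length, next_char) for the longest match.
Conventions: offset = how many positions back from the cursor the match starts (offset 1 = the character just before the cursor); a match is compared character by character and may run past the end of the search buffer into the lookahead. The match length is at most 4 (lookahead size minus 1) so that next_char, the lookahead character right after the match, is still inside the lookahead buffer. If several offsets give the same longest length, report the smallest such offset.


Try each offset into the search buffer:
  offset=1 (pos 7, char 'a'): match length 0
  offset=2 (pos 6, char 'f'): match length 1
  offset=3 (pos 5, char 'f'): match length 1
  offset=4 (pos 4, char 'a'): match length 0
  offset=5 (pos 3, char 'd'): match length 0
  offset=6 (pos 2, char 'a'): match length 0
  offset=7 (pos 1, char 'd'): match length 0
  offset=8 (pos 0, char 'f'): match length 3
Longest match has length 3 at offset 8.
next_char = character at position 8 + 3 = 11 -> 'a'

Best match: offset=8, length=3 (matching 'fda' starting at position 0)
LZ77 triple: (8, 3, 'a')


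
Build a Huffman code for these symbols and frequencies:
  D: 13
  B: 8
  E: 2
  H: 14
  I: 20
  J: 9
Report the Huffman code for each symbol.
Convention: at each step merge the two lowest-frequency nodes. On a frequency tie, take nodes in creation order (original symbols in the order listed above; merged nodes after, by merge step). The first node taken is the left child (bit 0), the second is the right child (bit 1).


Huffman tree construction:
Step 1: Merge E(2) + B(8) = 10
Step 2: Merge J(9) + (E+B)(10) = 19
Step 3: Merge D(13) + H(14) = 27
Step 4: Merge (J+(E+B))(19) + I(20) = 39
Step 5: Merge (D+H)(27) + ((J+(E+B))+I)(39) = 66
Read each symbol's code off the tree from the root (left child = 0, right child = 1).

Codes:
  D: 00 (length 2)
  B: 1011 (length 4)
  E: 1010 (length 4)
  H: 01 (length 2)
  I: 11 (length 2)
  J: 100 (length 3)
Average code length: 161/66 = 2.4394 bits/symbol


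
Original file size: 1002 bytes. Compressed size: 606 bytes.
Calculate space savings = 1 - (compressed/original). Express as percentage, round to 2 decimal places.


ratio = compressed/original = 606/1002 = 0.60479
savings = 1 - ratio = 1 - 0.60479 = 0.39521
as a percentage: 0.39521 * 100 = 39.52%

Space savings = 1 - 606/1002 = 39.52%


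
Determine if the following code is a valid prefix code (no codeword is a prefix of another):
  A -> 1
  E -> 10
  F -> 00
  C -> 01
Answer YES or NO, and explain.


Checking each pair (does one codeword prefix another?):
  A='1' vs E='10': prefix -- VIOLATION

NO -- this is NOT a valid prefix code. A (1) is a prefix of E (10).


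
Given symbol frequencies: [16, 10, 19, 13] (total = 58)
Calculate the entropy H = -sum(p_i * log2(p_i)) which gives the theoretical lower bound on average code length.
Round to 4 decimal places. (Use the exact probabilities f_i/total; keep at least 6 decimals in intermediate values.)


Per-symbol terms -p_i * log2(p_i) with p_i = f_i/58:
  p = 16/58 = 0.275862: log2(p) = -1.857981, -p*log2(p) = 0.512546
  p = 10/58 = 0.172414: log2(p) = -2.536053, -p*log2(p) = 0.437251
  p = 19/58 = 0.327586: log2(p) = -1.610053, -p*log2(p) = 0.527431
  p = 13/58 = 0.224138: log2(p) = -2.157541, -p*log2(p) = 0.483587
H = 0.512546 + 0.437251 + 0.527431 + 0.483587 = 1.960815

H = 1.9608 bits/symbol


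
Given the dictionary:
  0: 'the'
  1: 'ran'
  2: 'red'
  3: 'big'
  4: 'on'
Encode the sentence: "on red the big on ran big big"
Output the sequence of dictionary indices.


Look up each word in the dictionary:
  'on' -> 4
  'red' -> 2
  'the' -> 0
  'big' -> 3
  'on' -> 4
  'ran' -> 1
  'big' -> 3
  'big' -> 3

Encoded: [4, 2, 0, 3, 4, 1, 3, 3]


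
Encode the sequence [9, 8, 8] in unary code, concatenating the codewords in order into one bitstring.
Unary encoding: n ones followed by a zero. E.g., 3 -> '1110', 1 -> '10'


Encode each number as n ones followed by a terminating 0:
  9 -> 1111111110 (10 bits)
  8 -> 111111110 (9 bits)
  8 -> 111111110 (9 bits)
Total length = 10 + 9 + 9 = 28 bits.

Unary([9, 8, 8]) = 1111111110111111110111111110 (28 bits)


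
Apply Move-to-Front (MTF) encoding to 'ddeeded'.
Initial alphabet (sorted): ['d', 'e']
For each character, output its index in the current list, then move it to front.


MTF encoding:
'd': index 0 in ['d', 'e'] -> ['d', 'e']
'd': index 0 in ['d', 'e'] -> ['d', 'e']
'e': index 1 in ['d', 'e'] -> ['e', 'd']
'e': index 0 in ['e', 'd'] -> ['e', 'd']
'd': index 1 in ['e', 'd'] -> ['d', 'e']
'e': index 1 in ['d', 'e'] -> ['e', 'd']
'd': index 1 in ['e', 'd'] -> ['d', 'e']


Output: [0, 0, 1, 0, 1, 1, 1]


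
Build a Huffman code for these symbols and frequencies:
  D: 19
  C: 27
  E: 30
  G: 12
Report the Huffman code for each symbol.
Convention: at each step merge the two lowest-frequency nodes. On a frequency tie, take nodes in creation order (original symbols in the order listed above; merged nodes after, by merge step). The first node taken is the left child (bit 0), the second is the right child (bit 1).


Huffman tree construction:
Step 1: Merge G(12) + D(19) = 31
Step 2: Merge C(27) + E(30) = 57
Step 3: Merge (G+D)(31) + (C+E)(57) = 88
Read each symbol's code off the tree from the root (left child = 0, right child = 1).

Codes:
  D: 01 (length 2)
  C: 10 (length 2)
  E: 11 (length 2)
  G: 00 (length 2)
Average code length: 176/88 = 2.0000 bits/symbol


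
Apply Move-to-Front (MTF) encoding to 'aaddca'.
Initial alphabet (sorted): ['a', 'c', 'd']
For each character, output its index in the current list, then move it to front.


MTF encoding:
'a': index 0 in ['a', 'c', 'd'] -> ['a', 'c', 'd']
'a': index 0 in ['a', 'c', 'd'] -> ['a', 'c', 'd']
'd': index 2 in ['a', 'c', 'd'] -> ['d', 'a', 'c']
'd': index 0 in ['d', 'a', 'c'] -> ['d', 'a', 'c']
'c': index 2 in ['d', 'a', 'c'] -> ['c', 'd', 'a']
'a': index 2 in ['c', 'd', 'a'] -> ['a', 'c', 'd']


Output: [0, 0, 2, 0, 2, 2]


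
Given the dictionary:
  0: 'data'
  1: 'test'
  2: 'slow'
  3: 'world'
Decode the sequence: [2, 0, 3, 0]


Look up each index in the dictionary:
  2 -> 'slow'
  0 -> 'data'
  3 -> 'world'
  0 -> 'data'

Decoded: "slow data world data"


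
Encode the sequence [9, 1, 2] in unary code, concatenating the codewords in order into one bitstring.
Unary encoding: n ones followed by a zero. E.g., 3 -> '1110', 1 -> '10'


Encode each number as n ones followed by a terminating 0:
  9 -> 1111111110 (10 bits)
  1 -> 10 (2 bits)
  2 -> 110 (3 bits)
Total length = 10 + 2 + 3 = 15 bits.

Unary([9, 1, 2]) = 111111111010110 (15 bits)


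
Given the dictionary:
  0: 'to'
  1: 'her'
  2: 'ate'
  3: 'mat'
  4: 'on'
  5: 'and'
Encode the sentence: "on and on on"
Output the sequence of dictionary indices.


Look up each word in the dictionary:
  'on' -> 4
  'and' -> 5
  'on' -> 4
  'on' -> 4

Encoded: [4, 5, 4, 4]


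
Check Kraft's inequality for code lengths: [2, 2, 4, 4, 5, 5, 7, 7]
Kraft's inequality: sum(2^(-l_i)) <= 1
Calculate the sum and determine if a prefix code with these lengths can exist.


Sum = 2^(-2) + 2^(-2) + 2^(-4) + 2^(-4) + 2^(-5) + 2^(-5) + 2^(-7) + 2^(-7)
    = 0.25 + 0.25 + 0.0625 + 0.0625 + 0.03125 + 0.03125 + 0.0078125 + 0.0078125
    = 90/128 = 0.703125
Since 0.703125 <= 1, Kraft's inequality IS satisfied.
A prefix code with these lengths CAN exist.

Kraft sum = 0.703125. Satisfied.


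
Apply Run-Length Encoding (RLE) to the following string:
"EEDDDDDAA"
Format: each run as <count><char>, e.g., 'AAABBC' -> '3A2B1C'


Scanning runs left to right:
  i=0: run of 'E' x 2 -> '2E'
  i=2: run of 'D' x 5 -> '5D'
  i=7: run of 'A' x 2 -> '2A'

RLE = 2E5D2A


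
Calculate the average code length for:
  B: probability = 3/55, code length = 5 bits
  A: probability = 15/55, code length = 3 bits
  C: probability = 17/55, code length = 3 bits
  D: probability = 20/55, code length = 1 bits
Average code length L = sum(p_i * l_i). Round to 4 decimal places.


Weighted contributions p_i * l_i:
  B: (3/55) * 5 = 15/55
  A: (15/55) * 3 = 45/55
  C: (17/55) * 3 = 51/55
  D: (20/55) * 1 = 20/55
Sum = (15 + 45 + 51 + 20)/55 = 131/55

L = 131/55 = 2.3818 bits/symbol


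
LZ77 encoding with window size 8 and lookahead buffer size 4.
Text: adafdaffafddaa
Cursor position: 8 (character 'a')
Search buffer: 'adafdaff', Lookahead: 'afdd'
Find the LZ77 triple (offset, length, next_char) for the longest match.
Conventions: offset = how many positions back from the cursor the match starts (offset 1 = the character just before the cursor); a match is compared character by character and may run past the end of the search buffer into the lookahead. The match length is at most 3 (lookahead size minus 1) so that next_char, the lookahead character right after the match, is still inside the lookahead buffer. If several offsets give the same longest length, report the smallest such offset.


Try each offset into the search buffer:
  offset=1 (pos 7, char 'f'): match length 0
  offset=2 (pos 6, char 'f'): match length 0
  offset=3 (pos 5, char 'a'): match length 2
  offset=4 (pos 4, char 'd'): match length 0
  offset=5 (pos 3, char 'f'): match length 0
  offset=6 (pos 2, char 'a'): match length 3
  offset=7 (pos 1, char 'd'): match length 0
  offset=8 (pos 0, char 'a'): match length 1
Longest match has length 3 at offset 6.
next_char = character at position 8 + 3 = 11 -> 'd'

Best match: offset=6, length=3 (matching 'afd' starting at position 2)
LZ77 triple: (6, 3, 'd')


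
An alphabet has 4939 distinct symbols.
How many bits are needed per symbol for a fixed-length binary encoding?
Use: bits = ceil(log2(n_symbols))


log2(4939) = 12.27
Bracket: 2^12 = 4096 < 4939 <= 2^13 = 8192
So ceil(log2(4939)) = 13

bits = ceil(log2(4939)) = ceil(12.27) = 13 bits


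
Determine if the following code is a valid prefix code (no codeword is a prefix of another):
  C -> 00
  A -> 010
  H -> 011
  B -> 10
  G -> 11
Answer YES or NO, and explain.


Checking each pair (does one codeword prefix another?):
  C='00' vs A='010': no prefix
  C='00' vs H='011': no prefix
  C='00' vs B='10': no prefix
  C='00' vs G='11': no prefix
  A='010' vs C='00': no prefix
  A='010' vs H='011': no prefix
  A='010' vs B='10': no prefix
  A='010' vs G='11': no prefix
  H='011' vs C='00': no prefix
  H='011' vs A='010': no prefix
  H='011' vs B='10': no prefix
  H='011' vs G='11': no prefix
  B='10' vs C='00': no prefix
  B='10' vs A='010': no prefix
  B='10' vs H='011': no prefix
  B='10' vs G='11': no prefix
  G='11' vs C='00': no prefix
  G='11' vs A='010': no prefix
  G='11' vs H='011': no prefix
  G='11' vs B='10': no prefix
No violation found over all pairs.

YES -- this is a valid prefix code. No codeword is a prefix of any other codeword.


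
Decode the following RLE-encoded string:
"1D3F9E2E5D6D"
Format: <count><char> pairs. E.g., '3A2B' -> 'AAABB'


Expanding each <count><char> pair:
  1D -> 'D'
  3F -> 'FFF'
  9E -> 'EEEEEEEEE'
  2E -> 'EE'
  5D -> 'DDDDD'
  6D -> 'DDDDDD'

Decoded = DFFFEEEEEEEEEEEDDDDDDDDDDD


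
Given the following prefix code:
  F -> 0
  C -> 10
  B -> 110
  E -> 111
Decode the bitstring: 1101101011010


Decoding step by step:
Bits 110 -> B
Bits 110 -> B
Bits 10 -> C
Bits 110 -> B
Bits 10 -> C


Decoded message: BBCBC


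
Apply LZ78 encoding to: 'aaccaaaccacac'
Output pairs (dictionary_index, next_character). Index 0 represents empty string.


LZ78 encoding steps:
Dictionary: {0: ''}
Step 1: w='' (idx 0), next='a' -> output (0, 'a'), add 'a' as idx 1
Step 2: w='a' (idx 1), next='c' -> output (1, 'c'), add 'ac' as idx 2
Step 3: w='' (idx 0), next='c' -> output (0, 'c'), add 'c' as idx 3
Step 4: w='a' (idx 1), next='a' -> output (1, 'a'), add 'aa' as idx 4
Step 5: w='ac' (idx 2), next='c' -> output (2, 'c'), add 'acc' as idx 5
Step 6: w='ac' (idx 2), next='a' -> output (2, 'a'), add 'aca' as idx 6
Step 7: w='c' (idx 3), end of input -> output (3, '')


Encoded: [(0, 'a'), (1, 'c'), (0, 'c'), (1, 'a'), (2, 'c'), (2, 'a'), (3, '')]


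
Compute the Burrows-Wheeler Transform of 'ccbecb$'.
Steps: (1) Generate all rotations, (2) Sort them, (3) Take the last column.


Rotations (sorted):
  0: $ccbecb -> last char: b
  1: b$ccbec -> last char: c
  2: becb$cc -> last char: c
  3: cb$ccbe -> last char: e
  4: cbecb$c -> last char: c
  5: ccbecb$ -> last char: $
  6: ecb$ccb -> last char: b


BWT = bccec$b


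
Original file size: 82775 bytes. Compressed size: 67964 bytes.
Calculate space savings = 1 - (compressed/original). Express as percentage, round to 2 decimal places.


ratio = compressed/original = 67964/82775 = 0.821069
savings = 1 - ratio = 1 - 0.821069 = 0.178931
as a percentage: 0.178931 * 100 = 17.89%

Space savings = 1 - 67964/82775 = 17.89%


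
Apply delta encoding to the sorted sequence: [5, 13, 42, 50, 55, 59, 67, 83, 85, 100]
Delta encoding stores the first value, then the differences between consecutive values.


First value: 5
Deltas:
  13 - 5 = 8
  42 - 13 = 29
  50 - 42 = 8
  55 - 50 = 5
  59 - 55 = 4
  67 - 59 = 8
  83 - 67 = 16
  85 - 83 = 2
  100 - 85 = 15


Delta encoded: [5, 8, 29, 8, 5, 4, 8, 16, 2, 15]


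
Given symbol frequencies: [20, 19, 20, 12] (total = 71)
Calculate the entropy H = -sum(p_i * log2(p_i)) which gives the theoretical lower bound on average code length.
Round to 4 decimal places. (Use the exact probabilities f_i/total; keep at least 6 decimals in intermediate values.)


Per-symbol terms -p_i * log2(p_i) with p_i = f_i/71:
  p = 20/71 = 0.281690: log2(p) = -1.827819, -p*log2(p) = 0.514879
  p = 19/71 = 0.267606: log2(p) = -1.901820, -p*log2(p) = 0.508938
  p = 20/71 = 0.281690: log2(p) = -1.827819, -p*log2(p) = 0.514879
  p = 12/71 = 0.169014: log2(p) = -2.564785, -p*log2(p) = 0.433485
H = 0.514879 + 0.508938 + 0.514879 + 0.433485 = 1.972181

H = 1.9722 bits/symbol


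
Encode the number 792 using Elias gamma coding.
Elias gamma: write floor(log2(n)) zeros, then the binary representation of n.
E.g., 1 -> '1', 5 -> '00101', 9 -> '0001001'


num_bits = floor(log2(792)) + 1 = 10
leading_zeros = num_bits - 1 = 9
binary(792) = 1100011000

Elias gamma(792) = '000000000' + '1100011000' = 0000000001100011000 (19 bits)


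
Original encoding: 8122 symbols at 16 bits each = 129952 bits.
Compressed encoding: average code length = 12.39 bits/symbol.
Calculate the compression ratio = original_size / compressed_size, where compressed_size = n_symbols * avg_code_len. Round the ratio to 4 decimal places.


original_size = n_symbols * orig_bits = 8122 * 16 = 129952 bits
compressed_size = n_symbols * avg_code_len = 8122 * 12.39 = 100631.58 bits
ratio = original_size / compressed_size = 129952 / 100631.58 = 1.2914

Compression ratio = 1.2914
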